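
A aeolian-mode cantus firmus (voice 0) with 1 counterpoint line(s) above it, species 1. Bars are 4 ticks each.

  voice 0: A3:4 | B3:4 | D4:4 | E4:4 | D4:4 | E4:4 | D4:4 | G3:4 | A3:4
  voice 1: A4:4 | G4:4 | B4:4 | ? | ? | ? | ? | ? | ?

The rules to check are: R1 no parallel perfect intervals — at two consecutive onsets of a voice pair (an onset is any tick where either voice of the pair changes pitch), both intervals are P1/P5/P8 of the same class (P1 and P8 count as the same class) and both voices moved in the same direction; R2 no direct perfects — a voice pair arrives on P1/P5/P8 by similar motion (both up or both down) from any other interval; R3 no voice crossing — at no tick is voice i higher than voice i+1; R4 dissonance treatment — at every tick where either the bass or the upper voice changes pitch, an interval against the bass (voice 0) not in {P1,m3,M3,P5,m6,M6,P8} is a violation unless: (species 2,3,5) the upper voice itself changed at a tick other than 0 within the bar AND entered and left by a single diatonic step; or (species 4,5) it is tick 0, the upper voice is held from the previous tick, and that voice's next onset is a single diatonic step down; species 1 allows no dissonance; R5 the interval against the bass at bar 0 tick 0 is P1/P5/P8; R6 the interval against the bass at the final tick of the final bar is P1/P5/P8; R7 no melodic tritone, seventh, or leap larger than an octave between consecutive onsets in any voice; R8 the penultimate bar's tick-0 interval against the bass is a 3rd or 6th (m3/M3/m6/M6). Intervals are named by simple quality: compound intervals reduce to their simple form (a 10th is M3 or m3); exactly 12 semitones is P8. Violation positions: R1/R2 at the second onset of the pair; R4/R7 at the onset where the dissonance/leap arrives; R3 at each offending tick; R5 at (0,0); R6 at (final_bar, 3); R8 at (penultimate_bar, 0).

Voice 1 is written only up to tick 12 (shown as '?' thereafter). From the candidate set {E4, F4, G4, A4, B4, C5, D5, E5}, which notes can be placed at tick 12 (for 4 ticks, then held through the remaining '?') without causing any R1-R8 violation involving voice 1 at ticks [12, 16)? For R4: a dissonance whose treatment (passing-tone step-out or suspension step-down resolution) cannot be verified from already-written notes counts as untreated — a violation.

{B4, C5, E4, G4}

E4: legal
F4: violates R4,R7
G4: legal
A4: violates R4
B4: legal
C5: legal
D5: violates R4
E5: violates R2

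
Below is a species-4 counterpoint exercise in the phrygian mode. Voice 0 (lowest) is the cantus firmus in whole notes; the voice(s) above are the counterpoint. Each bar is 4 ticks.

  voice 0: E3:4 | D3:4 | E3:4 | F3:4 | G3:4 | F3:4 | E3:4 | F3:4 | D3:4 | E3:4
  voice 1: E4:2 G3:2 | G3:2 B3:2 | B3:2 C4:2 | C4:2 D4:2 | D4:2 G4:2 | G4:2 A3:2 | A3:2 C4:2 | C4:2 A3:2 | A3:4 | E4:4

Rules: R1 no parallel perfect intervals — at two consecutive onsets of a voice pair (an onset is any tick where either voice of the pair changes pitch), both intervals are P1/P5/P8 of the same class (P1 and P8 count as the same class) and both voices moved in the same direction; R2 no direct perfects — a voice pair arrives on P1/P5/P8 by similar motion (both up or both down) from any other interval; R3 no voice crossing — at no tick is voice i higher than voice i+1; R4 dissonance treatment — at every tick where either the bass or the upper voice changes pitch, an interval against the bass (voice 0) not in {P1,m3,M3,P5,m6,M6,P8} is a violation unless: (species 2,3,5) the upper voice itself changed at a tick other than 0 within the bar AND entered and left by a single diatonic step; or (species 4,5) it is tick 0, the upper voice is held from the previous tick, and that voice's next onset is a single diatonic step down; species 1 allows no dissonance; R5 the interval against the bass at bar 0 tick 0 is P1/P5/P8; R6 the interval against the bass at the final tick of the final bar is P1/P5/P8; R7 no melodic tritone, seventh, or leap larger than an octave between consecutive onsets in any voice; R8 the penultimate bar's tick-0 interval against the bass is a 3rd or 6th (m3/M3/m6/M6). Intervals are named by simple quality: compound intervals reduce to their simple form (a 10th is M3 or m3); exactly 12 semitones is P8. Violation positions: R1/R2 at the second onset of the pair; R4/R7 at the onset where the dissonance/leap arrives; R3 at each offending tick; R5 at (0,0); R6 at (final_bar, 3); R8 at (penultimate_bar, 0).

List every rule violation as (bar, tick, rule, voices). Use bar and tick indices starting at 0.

(1, 0, R4, (0, 1))
(5, 0, R4, (0, 1))
(5, 2, R7, (1,))
(6, 0, R4, (0, 1))
(8, 0, R8, (0, 1))
(9, 0, R2, (0, 1))

bar 0: v0=E3 v1=E4 downbeat P8
bar 1: v0=D3 v1=G3 downbeat P4
bar 2: v0=E3 v1=B3 downbeat P5
bar 3: v0=F3 v1=C4 downbeat P5
bar 4: v0=G3 v1=D4 downbeat P5
bar 5: v0=F3 v1=G4 downbeat M2
bar 6: v0=E3 v1=A3 downbeat P4
bar 7: v0=F3 v1=C4 downbeat P5
bar 8: v0=D3 v1=A3 downbeat P5
bar 9: v0=E3 v1=E4 downbeat P8
  -> R4 @ bar 1 tick 0 v(0, 1): D3/G3 P4 untreated
  -> R4 @ bar 5 tick 0 v(0, 1): F3/G4 M2 untreated
  -> R7 @ bar 5 tick 2 v(1,): G4->A3 leap 10st
  -> R4 @ bar 6 tick 0 v(0, 1): E3/A3 P4 untreated
  -> R8 @ bar 8 tick 0 v(0, 1): penult P5 not 3rd/6th
  -> R2 @ bar 9 tick 0 v(0, 1): D3/A3 P5 -> E3/E4 P8 similar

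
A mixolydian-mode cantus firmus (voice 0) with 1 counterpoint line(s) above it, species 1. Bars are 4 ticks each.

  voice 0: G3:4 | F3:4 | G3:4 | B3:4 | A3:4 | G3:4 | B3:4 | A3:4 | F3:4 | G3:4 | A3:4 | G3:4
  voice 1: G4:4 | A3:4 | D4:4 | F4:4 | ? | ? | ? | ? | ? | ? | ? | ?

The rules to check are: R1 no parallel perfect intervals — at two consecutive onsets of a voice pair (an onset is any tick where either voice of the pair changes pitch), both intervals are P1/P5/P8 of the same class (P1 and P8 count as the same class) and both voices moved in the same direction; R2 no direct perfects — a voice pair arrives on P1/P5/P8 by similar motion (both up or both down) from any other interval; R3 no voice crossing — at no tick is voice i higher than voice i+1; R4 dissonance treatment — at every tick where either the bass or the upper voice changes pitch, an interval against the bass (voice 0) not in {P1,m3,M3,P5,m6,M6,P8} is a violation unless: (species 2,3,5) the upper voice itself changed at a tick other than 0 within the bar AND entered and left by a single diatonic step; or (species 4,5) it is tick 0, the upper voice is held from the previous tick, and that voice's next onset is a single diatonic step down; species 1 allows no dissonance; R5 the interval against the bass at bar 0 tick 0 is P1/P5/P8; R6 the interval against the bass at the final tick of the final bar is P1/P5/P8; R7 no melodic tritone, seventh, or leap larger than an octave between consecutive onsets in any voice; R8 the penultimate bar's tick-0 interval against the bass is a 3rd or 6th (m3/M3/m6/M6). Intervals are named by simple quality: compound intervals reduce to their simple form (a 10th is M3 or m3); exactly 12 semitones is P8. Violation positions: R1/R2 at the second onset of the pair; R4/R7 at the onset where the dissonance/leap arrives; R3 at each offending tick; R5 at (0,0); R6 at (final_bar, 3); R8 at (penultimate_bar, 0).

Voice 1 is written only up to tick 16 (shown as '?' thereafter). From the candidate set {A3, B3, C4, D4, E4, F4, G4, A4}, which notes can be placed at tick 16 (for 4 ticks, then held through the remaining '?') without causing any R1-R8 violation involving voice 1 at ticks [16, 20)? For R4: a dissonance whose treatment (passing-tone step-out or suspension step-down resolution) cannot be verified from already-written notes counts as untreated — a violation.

A3: violates R2
B3: violates R4,R7
C4: legal
D4: violates R4
E4: violates R2
F4: legal
G4: violates R4
A4: legal

{A4, C4, F4}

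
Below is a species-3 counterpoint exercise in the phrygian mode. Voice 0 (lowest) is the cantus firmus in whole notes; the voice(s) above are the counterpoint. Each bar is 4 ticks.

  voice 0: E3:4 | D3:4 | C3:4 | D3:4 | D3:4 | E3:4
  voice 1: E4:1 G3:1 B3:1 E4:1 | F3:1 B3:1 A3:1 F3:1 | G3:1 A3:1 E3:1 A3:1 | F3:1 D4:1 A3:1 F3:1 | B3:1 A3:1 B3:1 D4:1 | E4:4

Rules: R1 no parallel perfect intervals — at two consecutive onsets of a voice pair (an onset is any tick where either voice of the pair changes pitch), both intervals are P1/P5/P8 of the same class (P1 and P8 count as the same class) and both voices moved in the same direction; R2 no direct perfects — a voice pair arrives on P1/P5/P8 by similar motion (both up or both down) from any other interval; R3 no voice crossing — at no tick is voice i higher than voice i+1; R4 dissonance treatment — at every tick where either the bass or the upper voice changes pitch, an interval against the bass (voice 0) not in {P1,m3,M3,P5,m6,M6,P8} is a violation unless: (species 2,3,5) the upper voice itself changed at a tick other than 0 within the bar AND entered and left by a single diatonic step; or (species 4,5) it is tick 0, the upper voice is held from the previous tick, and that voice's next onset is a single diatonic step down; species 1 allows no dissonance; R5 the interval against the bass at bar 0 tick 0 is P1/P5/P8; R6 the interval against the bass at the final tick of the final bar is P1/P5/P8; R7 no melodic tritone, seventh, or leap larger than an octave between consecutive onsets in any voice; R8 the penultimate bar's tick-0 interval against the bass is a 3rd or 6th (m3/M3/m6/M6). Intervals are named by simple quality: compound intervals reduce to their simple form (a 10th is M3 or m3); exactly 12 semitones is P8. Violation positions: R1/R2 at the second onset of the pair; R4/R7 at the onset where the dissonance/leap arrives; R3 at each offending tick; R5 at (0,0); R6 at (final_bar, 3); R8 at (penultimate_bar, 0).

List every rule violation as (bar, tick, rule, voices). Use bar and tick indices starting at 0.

(1, 0, R7, (1,))
(1, 1, R7, (1,))
(4, 0, R7, (1,))
(5, 0, R1, (0, 1))

bar 0: v0=E3 v1=E4 downbeat P8
bar 1: v0=D3 v1=F3 downbeat m3
bar 2: v0=C3 v1=G3 downbeat P5
bar 3: v0=D3 v1=F3 downbeat m3
bar 4: v0=D3 v1=B3 downbeat M6
bar 5: v0=E3 v1=E4 downbeat P8
  -> R7 @ bar 1 tick 0 v(1,): E4->F3 leap 11st
  -> R7 @ bar 1 tick 1 v(1,): F3->B3 leap 6st
  -> R7 @ bar 4 tick 0 v(1,): F3->B3 leap 6st
  -> R1 @ bar 5 tick 0 v(0, 1): D3/D4 P8 -> E3/E4 P8 similar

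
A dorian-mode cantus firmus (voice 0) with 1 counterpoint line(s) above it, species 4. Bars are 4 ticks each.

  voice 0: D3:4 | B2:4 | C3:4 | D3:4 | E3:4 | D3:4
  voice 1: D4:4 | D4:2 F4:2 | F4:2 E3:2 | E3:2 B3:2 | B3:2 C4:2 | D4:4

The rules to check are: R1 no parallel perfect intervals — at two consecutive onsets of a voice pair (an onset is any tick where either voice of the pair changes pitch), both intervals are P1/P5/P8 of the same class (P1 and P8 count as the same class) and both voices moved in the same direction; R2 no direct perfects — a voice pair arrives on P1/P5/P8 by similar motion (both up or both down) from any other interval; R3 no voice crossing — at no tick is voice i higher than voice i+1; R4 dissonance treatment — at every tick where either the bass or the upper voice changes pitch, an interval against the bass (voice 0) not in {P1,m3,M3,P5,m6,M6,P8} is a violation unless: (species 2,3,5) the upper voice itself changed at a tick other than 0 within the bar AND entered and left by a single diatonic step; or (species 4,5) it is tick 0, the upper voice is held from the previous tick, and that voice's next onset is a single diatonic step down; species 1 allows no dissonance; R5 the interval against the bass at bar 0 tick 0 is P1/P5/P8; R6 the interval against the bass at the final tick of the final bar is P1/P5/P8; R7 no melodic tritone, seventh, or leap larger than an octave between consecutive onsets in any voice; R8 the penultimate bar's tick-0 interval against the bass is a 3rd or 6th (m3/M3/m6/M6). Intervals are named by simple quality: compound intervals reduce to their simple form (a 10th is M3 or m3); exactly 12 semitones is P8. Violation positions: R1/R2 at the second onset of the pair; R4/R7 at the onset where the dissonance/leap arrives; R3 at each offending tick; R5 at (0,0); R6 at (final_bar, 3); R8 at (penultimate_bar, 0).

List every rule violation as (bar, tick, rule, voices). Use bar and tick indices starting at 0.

bar 0: v0=D3 v1=D4 downbeat P8
bar 1: v0=B2 v1=D4 downbeat m3
bar 2: v0=C3 v1=F4 downbeat P4
bar 3: v0=D3 v1=E3 downbeat M2
bar 4: v0=E3 v1=B3 downbeat P5
bar 5: v0=D3 v1=D4 downbeat P8
  -> R4 @ bar 1 tick 2 v(0, 1): B2/F4 TT untreated
  -> R4 @ bar 2 tick 0 v(0, 1): C3/F4 P4 untreated
  -> R7 @ bar 2 tick 2 v(1,): F4->E3 leap 13st
  -> R4 @ bar 3 tick 0 v(0, 1): D3/E3 M2 untreated
  -> R8 @ bar 4 tick 0 v(0, 1): penult P5 not 3rd/6th

(1, 2, R4, (0, 1))
(2, 0, R4, (0, 1))
(2, 2, R7, (1,))
(3, 0, R4, (0, 1))
(4, 0, R8, (0, 1))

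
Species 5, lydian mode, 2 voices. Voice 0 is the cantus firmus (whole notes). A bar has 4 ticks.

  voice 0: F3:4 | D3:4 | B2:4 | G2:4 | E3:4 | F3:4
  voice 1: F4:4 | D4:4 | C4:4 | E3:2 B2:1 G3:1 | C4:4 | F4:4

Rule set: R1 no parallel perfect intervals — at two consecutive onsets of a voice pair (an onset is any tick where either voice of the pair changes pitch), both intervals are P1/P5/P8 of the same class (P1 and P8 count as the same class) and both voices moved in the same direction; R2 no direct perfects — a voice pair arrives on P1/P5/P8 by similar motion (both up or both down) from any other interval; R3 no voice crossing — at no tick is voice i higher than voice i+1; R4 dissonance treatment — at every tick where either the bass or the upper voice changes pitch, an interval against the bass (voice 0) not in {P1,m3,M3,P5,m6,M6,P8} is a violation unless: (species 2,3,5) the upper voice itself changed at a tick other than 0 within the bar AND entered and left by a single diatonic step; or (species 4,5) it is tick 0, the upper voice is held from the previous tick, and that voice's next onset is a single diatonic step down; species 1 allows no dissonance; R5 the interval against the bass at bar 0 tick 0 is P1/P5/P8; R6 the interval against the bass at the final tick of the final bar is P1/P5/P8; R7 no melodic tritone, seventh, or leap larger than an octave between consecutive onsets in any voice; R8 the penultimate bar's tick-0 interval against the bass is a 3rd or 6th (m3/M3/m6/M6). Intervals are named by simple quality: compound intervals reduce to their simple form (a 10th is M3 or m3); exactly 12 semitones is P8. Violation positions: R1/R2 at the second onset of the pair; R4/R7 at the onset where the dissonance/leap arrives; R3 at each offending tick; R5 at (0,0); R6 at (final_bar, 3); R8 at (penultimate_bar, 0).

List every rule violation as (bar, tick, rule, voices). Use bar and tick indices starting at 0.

(1, 0, R1, (0, 1))
(2, 0, R4, (0, 1))
(5, 0, R2, (0, 1))

bar 0: v0=F3 v1=F4 downbeat P8
bar 1: v0=D3 v1=D4 downbeat P8
bar 2: v0=B2 v1=C4 downbeat m2
bar 3: v0=G2 v1=E3 downbeat M6
bar 4: v0=E3 v1=C4 downbeat m6
bar 5: v0=F3 v1=F4 downbeat P8
  -> R1 @ bar 1 tick 0 v(0, 1): F3/F4 P8 -> D3/D4 P8 similar
  -> R4 @ bar 2 tick 0 v(0, 1): B2/C4 m2 untreated
  -> R2 @ bar 5 tick 0 v(0, 1): E3/C4 m6 -> F3/F4 P8 similar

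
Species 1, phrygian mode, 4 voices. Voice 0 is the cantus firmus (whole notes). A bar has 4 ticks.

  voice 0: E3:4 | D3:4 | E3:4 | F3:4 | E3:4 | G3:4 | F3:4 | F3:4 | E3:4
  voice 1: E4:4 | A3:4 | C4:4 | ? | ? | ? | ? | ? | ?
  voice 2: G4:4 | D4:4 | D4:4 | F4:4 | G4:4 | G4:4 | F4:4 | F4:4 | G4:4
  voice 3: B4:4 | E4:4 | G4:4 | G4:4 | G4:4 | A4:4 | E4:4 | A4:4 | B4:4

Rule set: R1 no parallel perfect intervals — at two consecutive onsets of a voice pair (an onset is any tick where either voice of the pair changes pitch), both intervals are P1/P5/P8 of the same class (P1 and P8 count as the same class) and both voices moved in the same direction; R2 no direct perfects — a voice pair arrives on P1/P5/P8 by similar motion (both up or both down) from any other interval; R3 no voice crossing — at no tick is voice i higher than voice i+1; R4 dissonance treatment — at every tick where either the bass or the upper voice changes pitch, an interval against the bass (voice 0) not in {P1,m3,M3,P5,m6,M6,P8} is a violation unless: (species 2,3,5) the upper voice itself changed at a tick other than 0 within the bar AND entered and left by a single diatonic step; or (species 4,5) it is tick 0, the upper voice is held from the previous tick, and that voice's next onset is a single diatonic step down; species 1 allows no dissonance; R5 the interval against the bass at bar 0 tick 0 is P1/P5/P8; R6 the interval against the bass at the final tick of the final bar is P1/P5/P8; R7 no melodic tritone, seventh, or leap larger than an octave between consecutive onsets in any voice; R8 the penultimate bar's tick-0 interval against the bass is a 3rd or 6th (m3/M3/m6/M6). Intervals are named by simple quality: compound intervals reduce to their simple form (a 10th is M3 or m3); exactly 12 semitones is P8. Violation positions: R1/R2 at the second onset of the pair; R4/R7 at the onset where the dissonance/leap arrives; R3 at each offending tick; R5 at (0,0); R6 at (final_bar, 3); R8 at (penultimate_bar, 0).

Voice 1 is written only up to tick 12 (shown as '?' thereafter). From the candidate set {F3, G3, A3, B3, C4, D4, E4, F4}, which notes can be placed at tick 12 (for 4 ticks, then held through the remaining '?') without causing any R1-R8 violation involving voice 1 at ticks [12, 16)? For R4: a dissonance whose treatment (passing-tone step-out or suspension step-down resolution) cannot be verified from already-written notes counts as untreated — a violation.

F3: legal
G3: violates R4
A3: legal
B3: violates R4
C4: legal
D4: legal
E4: violates R4
F4: violates R2

{A3, C4, D4, F3}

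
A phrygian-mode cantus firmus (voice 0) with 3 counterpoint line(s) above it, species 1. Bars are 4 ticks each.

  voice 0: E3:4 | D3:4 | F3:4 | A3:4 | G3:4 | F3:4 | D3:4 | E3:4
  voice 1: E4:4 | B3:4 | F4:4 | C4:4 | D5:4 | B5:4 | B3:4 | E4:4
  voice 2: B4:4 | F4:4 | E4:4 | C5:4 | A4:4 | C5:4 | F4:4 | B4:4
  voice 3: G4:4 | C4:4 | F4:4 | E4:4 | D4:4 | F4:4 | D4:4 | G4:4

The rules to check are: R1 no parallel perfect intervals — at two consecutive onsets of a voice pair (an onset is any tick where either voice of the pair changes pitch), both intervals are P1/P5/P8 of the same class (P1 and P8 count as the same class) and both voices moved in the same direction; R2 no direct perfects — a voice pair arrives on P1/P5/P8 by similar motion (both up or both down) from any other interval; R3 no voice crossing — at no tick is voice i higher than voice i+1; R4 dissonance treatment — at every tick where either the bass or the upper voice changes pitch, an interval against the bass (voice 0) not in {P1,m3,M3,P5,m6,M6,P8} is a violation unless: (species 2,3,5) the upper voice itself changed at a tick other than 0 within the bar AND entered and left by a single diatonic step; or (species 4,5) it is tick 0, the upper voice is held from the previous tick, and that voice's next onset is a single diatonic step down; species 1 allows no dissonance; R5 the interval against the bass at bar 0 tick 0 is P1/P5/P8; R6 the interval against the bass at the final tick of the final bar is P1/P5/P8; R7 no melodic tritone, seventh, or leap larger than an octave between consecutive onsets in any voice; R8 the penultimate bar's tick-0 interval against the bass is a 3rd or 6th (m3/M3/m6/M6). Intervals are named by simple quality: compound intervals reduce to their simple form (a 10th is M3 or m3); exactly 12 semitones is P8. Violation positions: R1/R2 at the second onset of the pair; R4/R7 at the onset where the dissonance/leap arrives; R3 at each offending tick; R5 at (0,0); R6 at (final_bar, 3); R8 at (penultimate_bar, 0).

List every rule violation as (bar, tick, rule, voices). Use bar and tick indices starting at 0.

bar 0: v0=E3 v1=E4 v2=B4 v3=G4 downbeat m3
bar 1: v0=D3 v1=B3 v2=F4 v3=C4 downbeat m7
bar 2: v0=F3 v1=F4 v2=E4 v3=F4 downbeat P8
bar 3: v0=A3 v1=C4 v2=C5 v3=E4 downbeat P5
bar 4: v0=G3 v1=D5 v2=A4 v3=D4 downbeat P5
bar 5: v0=F3 v1=B5 v2=C5 v3=F4 downbeat P8
bar 6: v0=D3 v1=B3 v2=F4 v3=D4 downbeat P8
bar 7: v0=E3 v1=E4 v2=B4 v3=G4 downbeat m3
  -> R3 @ bar 0 tick 0 v(2, 3): B4 above G4
  -> R5 @ bar 0 tick 0 v(0, 3): opens on m3
  -> R3 @ bar 0 tick 1 v(2, 3): B4 above G4
  -> R3 @ bar 0 tick 2 v(2, 3): B4 above G4
  -> R3 @ bar 0 tick 3 v(2, 3): B4 above G4
  -> R3 @ bar 1 tick 0 v(2, 3): F4 above C4
  -> R4 @ bar 1 tick 0 v(0, 3): D3/C4 m7 untreated
  -> R7 @ bar 1 tick 0 v(2,): B4->F4 leap 6st
  -> R3 @ bar 1 tick 1 v(2, 3): F4 above C4
  -> R3 @ bar 1 tick 2 v(2, 3): F4 above C4
  -> R3 @ bar 1 tick 3 v(2, 3): F4 above C4
  -> R2 @ bar 2 tick 0 v(0, 1): D3/B3 M6 -> F3/F4 P8 similar
  -> R2 @ bar 2 tick 0 v(0, 3): D3/C4 m7 -> F3/F4 P8 similar
  -> R2 @ bar 2 tick 0 v(1, 3): B3/C4 m2 -> F4/F4 P1 similar
  -> R3 @ bar 2 tick 0 v(1, 2): F4 above E4
  -> R4 @ bar 2 tick 0 v(0, 2): F3/E4 M7 untreated
  -> R7 @ bar 2 tick 0 v(1,): B3->F4 leap 6st
  -> R3 @ bar 2 tick 1 v(1, 2): F4 above E4
  -> R3 @ bar 2 tick 2 v(1, 2): F4 above E4
  -> R3 @ bar 2 tick 3 v(1, 2): F4 above E4
  -> R3 @ bar 3 tick 0 v(2, 3): C5 above E4
  -> R3 @ bar 3 tick 1 v(2, 3): C5 above E4
  -> R3 @ bar 3 tick 2 v(2, 3): C5 above E4
  -> R3 @ bar 3 tick 3 v(2, 3): C5 above E4
  -> R1 @ bar 4 tick 0 v(0, 3): A3/E4 P5 -> G3/D4 P5 similar
  -> R2 @ bar 4 tick 0 v(2, 3): C5/E4 m6 -> A4/D4 P5 similar
  -> R3 @ bar 4 tick 0 v(1, 2): D5 above A4
  -> R3 @ bar 4 tick 0 v(2, 3): A4 above D4
  -> R4 @ bar 4 tick 0 v(0, 2): G3/A4 M2 untreated
  -> R7 @ bar 4 tick 0 v(1,): C4->D5 leap 14st
  -> R3 @ bar 4 tick 1 v(1, 2): D5 above A4
  -> R3 @ bar 4 tick 1 v(2, 3): A4 above D4
  -> R3 @ bar 4 tick 2 v(1, 2): D5 above A4
  -> R3 @ bar 4 tick 2 v(2, 3): A4 above D4
  -> R3 @ bar 4 tick 3 v(1, 2): D5 above A4
  -> R3 @ bar 4 tick 3 v(2, 3): A4 above D4
  -> R1 @ bar 5 tick 0 v(2, 3): A4/D4 P5 -> C5/F4 P5 similar
  -> R3 @ bar 5 tick 0 v(1, 2): B5 above C5
  -> R3 @ bar 5 tick 0 v(2, 3): C5 above F4
  -> R4 @ bar 5 tick 0 v(0, 1): F3/B5 TT untreated
  -> R3 @ bar 5 tick 1 v(1, 2): B5 above C5
  -> R3 @ bar 5 tick 1 v(2, 3): C5 above F4
  -> R3 @ bar 5 tick 2 v(1, 2): B5 above C5
  -> R3 @ bar 5 tick 2 v(2, 3): C5 above F4
  -> R3 @ bar 5 tick 3 v(1, 2): B5 above C5
  -> R3 @ bar 5 tick 3 v(2, 3): C5 above F4
  -> R1 @ bar 6 tick 0 v(0, 3): F3/F4 P8 -> D3/D4 P8 similar
  -> R3 @ bar 6 tick 0 v(2, 3): F4 above D4
  -> R7 @ bar 6 tick 0 v(1,): B5->B3 leap 24st
  -> R8 @ bar 6 tick 0 v(0, 3): penult P8 not 3rd/6th
  -> R3 @ bar 6 tick 1 v(2, 3): F4 above D4
  -> R3 @ bar 6 tick 2 v(2, 3): F4 above D4
  -> R3 @ bar 6 tick 3 v(2, 3): F4 above D4
  -> R2 @ bar 7 tick 0 v(0, 1): D3/B3 M6 -> E3/E4 P8 similar
  -> R2 @ bar 7 tick 0 v(0, 2): D3/F4 m3 -> E3/B4 P5 similar
  -> R2 @ bar 7 tick 0 v(1, 2): B3/F4 TT -> E4/B4 P5 similar
  -> R3 @ bar 7 tick 0 v(2, 3): B4 above G4
  -> R7 @ bar 7 tick 0 v(2,): F4->B4 leap 6st
  -> R3 @ bar 7 tick 1 v(2, 3): B4 above G4
  -> R3 @ bar 7 tick 2 v(2, 3): B4 above G4
  -> R3 @ bar 7 tick 3 v(2, 3): B4 above G4
  -> R6 @ bar 7 tick 3 v(0, 3): closes on m3

(0, 0, R3, (2, 3))
(0, 0, R5, (0, 3))
(0, 1, R3, (2, 3))
(0, 2, R3, (2, 3))
(0, 3, R3, (2, 3))
(1, 0, R3, (2, 3))
(1, 0, R4, (0, 3))
(1, 0, R7, (2,))
(1, 1, R3, (2, 3))
(1, 2, R3, (2, 3))
(1, 3, R3, (2, 3))
(2, 0, R2, (0, 1))
(2, 0, R2, (0, 3))
(2, 0, R2, (1, 3))
(2, 0, R3, (1, 2))
(2, 0, R4, (0, 2))
(2, 0, R7, (1,))
(2, 1, R3, (1, 2))
(2, 2, R3, (1, 2))
(2, 3, R3, (1, 2))
(3, 0, R3, (2, 3))
(3, 1, R3, (2, 3))
(3, 2, R3, (2, 3))
(3, 3, R3, (2, 3))
(4, 0, R1, (0, 3))
(4, 0, R2, (2, 3))
(4, 0, R3, (1, 2))
(4, 0, R3, (2, 3))
(4, 0, R4, (0, 2))
(4, 0, R7, (1,))
(4, 1, R3, (1, 2))
(4, 1, R3, (2, 3))
(4, 2, R3, (1, 2))
(4, 2, R3, (2, 3))
(4, 3, R3, (1, 2))
(4, 3, R3, (2, 3))
(5, 0, R1, (2, 3))
(5, 0, R3, (1, 2))
(5, 0, R3, (2, 3))
(5, 0, R4, (0, 1))
(5, 1, R3, (1, 2))
(5, 1, R3, (2, 3))
(5, 2, R3, (1, 2))
(5, 2, R3, (2, 3))
(5, 3, R3, (1, 2))
(5, 3, R3, (2, 3))
(6, 0, R1, (0, 3))
(6, 0, R3, (2, 3))
(6, 0, R7, (1,))
(6, 0, R8, (0, 3))
(6, 1, R3, (2, 3))
(6, 2, R3, (2, 3))
(6, 3, R3, (2, 3))
(7, 0, R2, (0, 1))
(7, 0, R2, (0, 2))
(7, 0, R2, (1, 2))
(7, 0, R3, (2, 3))
(7, 0, R7, (2,))
(7, 1, R3, (2, 3))
(7, 2, R3, (2, 3))
(7, 3, R3, (2, 3))
(7, 3, R6, (0, 3))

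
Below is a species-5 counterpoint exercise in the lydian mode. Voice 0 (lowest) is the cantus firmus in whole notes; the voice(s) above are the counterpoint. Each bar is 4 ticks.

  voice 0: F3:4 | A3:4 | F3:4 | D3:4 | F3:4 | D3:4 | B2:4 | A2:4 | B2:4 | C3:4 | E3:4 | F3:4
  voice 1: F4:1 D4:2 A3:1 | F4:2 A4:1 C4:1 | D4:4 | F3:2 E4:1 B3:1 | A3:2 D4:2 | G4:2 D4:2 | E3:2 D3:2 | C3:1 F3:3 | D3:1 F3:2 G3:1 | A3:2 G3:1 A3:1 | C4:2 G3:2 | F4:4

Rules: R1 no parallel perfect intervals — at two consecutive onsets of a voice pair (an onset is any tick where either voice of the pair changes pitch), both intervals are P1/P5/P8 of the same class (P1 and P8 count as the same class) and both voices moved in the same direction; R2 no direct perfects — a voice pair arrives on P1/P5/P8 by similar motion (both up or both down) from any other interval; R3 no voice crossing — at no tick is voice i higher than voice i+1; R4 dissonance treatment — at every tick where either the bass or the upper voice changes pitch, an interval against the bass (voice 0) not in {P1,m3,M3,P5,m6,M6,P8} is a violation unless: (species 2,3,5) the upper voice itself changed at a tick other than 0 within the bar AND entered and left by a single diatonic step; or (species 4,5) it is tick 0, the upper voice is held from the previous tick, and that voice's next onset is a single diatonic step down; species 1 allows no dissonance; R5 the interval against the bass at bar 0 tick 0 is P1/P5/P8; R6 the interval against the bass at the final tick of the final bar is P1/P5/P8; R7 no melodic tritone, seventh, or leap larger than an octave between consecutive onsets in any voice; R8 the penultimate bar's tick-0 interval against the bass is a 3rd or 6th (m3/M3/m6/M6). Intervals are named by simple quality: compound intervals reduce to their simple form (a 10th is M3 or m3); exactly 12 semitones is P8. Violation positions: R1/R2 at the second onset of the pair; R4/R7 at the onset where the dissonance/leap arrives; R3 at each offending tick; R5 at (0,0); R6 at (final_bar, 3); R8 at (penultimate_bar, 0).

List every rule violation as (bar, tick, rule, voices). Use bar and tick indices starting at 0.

(3, 2, R4, (0, 1))
(3, 2, R7, (1,))
(5, 0, R4, (0, 1))
(6, 0, R4, (0, 1))
(6, 0, R7, (1,))
(8, 1, R4, (0, 1))
(11, 0, R2, (0, 1))
(11, 0, R7, (1,))

bar 0: v0=F3 v1=F4 downbeat P8
bar 1: v0=A3 v1=F4 downbeat m6
bar 2: v0=F3 v1=D4 downbeat M6
bar 3: v0=D3 v1=F3 downbeat m3
bar 4: v0=F3 v1=A3 downbeat M3
bar 5: v0=D3 v1=G4 downbeat P4
bar 6: v0=B2 v1=E3 downbeat P4
bar 7: v0=A2 v1=C3 downbeat m3
bar 8: v0=B2 v1=D3 downbeat m3
bar 9: v0=C3 v1=A3 downbeat M6
bar 10: v0=E3 v1=C4 downbeat m6
bar 11: v0=F3 v1=F4 downbeat P8
  -> R4 @ bar 3 tick 2 v(0, 1): D3/E4 M2 untreated
  -> R7 @ bar 3 tick 2 v(1,): F3->E4 leap 11st
  -> R4 @ bar 5 tick 0 v(0, 1): D3/G4 P4 untreated
  -> R4 @ bar 6 tick 0 v(0, 1): B2/E3 P4 untreated
  -> R7 @ bar 6 tick 0 v(1,): D4->E3 leap 10st
  -> R4 @ bar 8 tick 1 v(0, 1): B2/F3 TT untreated
  -> R2 @ bar 11 tick 0 v(0, 1): E3/G3 m3 -> F3/F4 P8 similar
  -> R7 @ bar 11 tick 0 v(1,): G3->F4 leap 10st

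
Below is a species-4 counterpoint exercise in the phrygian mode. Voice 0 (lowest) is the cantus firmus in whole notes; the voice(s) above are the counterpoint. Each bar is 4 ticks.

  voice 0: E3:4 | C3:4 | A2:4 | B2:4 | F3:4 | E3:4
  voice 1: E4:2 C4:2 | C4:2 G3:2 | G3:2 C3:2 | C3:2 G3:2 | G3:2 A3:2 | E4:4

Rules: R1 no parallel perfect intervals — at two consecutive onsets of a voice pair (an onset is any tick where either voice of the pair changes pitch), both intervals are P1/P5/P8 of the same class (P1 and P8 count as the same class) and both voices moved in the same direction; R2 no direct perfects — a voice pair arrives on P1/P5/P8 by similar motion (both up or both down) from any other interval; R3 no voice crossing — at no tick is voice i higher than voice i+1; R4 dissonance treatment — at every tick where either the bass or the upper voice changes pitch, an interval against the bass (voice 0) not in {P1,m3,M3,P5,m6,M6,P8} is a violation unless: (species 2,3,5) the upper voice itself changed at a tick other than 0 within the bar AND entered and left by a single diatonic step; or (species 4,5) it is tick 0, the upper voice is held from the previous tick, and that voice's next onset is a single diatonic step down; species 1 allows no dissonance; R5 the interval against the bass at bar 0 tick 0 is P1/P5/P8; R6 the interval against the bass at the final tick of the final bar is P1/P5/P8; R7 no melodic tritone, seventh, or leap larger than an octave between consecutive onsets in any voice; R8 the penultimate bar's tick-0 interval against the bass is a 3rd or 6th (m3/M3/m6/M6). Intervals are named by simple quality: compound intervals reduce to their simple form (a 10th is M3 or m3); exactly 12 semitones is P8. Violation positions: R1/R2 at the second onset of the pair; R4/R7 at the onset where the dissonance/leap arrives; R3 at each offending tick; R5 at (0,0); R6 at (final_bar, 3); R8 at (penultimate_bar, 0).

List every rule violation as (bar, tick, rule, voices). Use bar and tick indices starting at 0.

(2, 0, R4, (0, 1))
(3, 0, R4, (0, 1))
(4, 0, R4, (0, 1))
(4, 0, R7, (0,))
(4, 0, R8, (0, 1))

bar 0: v0=E3 v1=E4 downbeat P8
bar 1: v0=C3 v1=C4 downbeat P8
bar 2: v0=A2 v1=G3 downbeat m7
bar 3: v0=B2 v1=C3 downbeat m2
bar 4: v0=F3 v1=G3 downbeat M2
bar 5: v0=E3 v1=E4 downbeat P8
  -> R4 @ bar 2 tick 0 v(0, 1): A2/G3 m7 untreated
  -> R4 @ bar 3 tick 0 v(0, 1): B2/C3 m2 untreated
  -> R4 @ bar 4 tick 0 v(0, 1): F3/G3 M2 untreated
  -> R7 @ bar 4 tick 0 v(0,): B2->F3 leap 6st
  -> R8 @ bar 4 tick 0 v(0, 1): penult M2 not 3rd/6th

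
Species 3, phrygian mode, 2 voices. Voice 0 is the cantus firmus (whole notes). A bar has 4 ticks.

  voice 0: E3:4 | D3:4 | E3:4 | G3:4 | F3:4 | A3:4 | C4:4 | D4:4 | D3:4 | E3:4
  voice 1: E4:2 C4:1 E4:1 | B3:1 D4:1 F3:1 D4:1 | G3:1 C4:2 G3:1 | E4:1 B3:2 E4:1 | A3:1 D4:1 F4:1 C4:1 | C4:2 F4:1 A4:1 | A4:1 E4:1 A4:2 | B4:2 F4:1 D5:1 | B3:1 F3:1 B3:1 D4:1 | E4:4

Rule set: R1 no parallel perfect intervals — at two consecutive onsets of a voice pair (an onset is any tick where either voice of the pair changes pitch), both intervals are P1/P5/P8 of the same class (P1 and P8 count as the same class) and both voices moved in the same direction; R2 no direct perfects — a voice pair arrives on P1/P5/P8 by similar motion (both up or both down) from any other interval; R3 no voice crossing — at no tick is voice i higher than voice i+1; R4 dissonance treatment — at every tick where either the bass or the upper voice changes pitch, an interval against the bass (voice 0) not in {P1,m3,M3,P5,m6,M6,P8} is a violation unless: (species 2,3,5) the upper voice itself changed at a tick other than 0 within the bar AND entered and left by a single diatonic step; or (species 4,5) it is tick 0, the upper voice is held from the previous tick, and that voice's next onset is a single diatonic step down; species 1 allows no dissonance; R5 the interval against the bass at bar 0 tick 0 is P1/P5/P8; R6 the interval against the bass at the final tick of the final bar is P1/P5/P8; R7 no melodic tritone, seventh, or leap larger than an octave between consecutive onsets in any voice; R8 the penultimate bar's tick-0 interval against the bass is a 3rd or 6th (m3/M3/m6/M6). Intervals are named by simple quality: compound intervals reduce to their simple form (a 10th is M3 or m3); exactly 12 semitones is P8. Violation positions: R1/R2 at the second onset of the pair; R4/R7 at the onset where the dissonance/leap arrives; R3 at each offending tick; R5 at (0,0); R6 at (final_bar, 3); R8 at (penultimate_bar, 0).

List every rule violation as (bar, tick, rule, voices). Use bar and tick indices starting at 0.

bar 0: v0=E3 v1=E4 downbeat P8
bar 1: v0=D3 v1=B3 downbeat M6
bar 2: v0=E3 v1=G3 downbeat m3
bar 3: v0=G3 v1=E4 downbeat M6
bar 4: v0=F3 v1=A3 downbeat M3
bar 5: v0=A3 v1=C4 downbeat m3
bar 6: v0=C4 v1=A4 downbeat M6
bar 7: v0=D4 v1=B4 downbeat M6
bar 8: v0=D3 v1=B3 downbeat M6
bar 9: v0=E3 v1=E4 downbeat P8
  -> R7 @ bar 7 tick 2 v(1,): B4->F4 leap 6st
  -> R7 @ bar 8 tick 0 v(1,): D5->B3 leap 15st
  -> R7 @ bar 8 tick 1 v(1,): B3->F3 leap 6st
  -> R7 @ bar 8 tick 2 v(1,): F3->B3 leap 6st
  -> R1 @ bar 9 tick 0 v(0, 1): D3/D4 P8 -> E3/E4 P8 similar

(7, 2, R7, (1,))
(8, 0, R7, (1,))
(8, 1, R7, (1,))
(8, 2, R7, (1,))
(9, 0, R1, (0, 1))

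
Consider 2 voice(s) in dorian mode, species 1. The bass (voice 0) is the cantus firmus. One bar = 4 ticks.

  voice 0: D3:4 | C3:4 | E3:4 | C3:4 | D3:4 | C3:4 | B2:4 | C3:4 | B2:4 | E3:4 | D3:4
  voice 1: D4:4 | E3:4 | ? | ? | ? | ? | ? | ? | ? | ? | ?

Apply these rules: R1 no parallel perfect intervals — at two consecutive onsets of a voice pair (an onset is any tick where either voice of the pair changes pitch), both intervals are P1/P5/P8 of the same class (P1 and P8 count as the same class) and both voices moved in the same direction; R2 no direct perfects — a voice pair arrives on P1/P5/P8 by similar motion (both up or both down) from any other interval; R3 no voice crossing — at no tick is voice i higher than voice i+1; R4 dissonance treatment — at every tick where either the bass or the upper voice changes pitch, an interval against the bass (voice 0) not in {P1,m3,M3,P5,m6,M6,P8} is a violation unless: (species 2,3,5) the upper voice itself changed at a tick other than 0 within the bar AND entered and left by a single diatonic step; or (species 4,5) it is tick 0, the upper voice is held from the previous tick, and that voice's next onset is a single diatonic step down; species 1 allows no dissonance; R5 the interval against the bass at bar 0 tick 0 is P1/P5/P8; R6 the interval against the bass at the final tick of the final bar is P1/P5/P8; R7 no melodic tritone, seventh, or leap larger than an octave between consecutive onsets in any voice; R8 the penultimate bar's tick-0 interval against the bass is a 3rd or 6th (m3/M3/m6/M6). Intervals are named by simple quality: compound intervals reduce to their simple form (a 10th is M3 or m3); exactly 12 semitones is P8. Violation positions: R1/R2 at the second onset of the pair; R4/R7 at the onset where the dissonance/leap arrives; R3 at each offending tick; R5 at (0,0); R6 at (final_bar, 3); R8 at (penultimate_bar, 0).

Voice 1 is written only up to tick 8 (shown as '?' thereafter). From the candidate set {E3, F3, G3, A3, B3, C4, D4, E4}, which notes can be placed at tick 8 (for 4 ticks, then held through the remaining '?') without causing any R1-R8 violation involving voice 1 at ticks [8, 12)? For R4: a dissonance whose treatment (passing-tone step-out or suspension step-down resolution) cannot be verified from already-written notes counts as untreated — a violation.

E3: legal
F3: violates R4
G3: legal
A3: violates R4
B3: violates R2
C4: legal
D4: violates R4,R7
E4: violates R2

{C4, E3, G3}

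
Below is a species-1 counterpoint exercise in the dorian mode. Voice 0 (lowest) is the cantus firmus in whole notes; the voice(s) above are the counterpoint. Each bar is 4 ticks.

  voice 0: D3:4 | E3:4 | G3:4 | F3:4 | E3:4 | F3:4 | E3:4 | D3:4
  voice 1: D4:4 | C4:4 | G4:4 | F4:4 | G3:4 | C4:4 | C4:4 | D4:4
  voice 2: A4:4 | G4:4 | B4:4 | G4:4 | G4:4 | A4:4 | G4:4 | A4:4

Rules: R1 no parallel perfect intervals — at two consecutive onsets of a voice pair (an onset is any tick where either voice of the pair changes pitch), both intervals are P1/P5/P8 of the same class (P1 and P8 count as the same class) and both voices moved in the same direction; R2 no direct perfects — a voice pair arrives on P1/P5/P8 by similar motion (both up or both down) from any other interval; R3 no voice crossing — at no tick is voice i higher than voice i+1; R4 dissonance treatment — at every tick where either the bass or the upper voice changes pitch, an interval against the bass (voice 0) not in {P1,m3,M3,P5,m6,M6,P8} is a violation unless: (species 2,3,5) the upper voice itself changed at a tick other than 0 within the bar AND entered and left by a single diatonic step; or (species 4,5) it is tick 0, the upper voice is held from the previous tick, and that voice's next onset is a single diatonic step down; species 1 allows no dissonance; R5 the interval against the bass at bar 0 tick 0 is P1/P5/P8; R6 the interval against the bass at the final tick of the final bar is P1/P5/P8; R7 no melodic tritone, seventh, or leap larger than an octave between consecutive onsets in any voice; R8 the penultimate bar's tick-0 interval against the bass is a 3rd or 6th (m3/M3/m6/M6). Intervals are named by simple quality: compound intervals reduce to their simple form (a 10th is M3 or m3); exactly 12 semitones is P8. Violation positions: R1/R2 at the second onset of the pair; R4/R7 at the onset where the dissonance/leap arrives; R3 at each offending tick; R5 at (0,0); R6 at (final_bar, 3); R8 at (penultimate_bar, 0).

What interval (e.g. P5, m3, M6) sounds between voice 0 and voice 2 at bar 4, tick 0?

m3

voice 0=E3 voice 2=G4 -> m3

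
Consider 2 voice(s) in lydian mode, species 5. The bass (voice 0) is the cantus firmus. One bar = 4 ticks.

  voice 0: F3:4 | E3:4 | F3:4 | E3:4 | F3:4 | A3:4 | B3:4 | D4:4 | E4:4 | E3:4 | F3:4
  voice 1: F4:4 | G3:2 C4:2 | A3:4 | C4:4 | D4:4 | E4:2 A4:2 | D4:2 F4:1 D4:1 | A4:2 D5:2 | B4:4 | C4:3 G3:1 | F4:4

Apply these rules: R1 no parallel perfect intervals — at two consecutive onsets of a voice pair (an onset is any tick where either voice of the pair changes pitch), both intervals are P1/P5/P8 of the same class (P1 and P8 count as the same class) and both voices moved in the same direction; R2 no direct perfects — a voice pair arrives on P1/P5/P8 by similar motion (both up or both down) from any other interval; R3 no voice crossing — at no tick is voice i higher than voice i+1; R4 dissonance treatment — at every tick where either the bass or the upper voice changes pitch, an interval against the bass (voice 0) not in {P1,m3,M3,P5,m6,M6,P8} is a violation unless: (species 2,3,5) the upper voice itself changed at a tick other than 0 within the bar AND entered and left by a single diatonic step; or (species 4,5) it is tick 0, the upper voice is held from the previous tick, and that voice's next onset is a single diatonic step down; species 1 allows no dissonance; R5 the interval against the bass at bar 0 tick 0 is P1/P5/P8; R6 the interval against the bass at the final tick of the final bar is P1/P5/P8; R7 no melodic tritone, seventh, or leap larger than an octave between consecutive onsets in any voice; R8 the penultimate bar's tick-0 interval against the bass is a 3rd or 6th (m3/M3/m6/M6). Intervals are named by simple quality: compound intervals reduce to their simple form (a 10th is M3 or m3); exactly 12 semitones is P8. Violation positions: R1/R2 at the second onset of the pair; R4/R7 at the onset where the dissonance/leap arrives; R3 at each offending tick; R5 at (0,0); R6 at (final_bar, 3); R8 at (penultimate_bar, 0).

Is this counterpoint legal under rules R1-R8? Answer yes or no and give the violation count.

No (7 violations)

bar 0: v0=F3 v1=F4 (P8)
bar 1: v0=E3 v1=G3 (m3)
bar 2: v0=F3 v1=A3 (M3)
bar 3: v0=E3 v1=C4 (m6)
bar 4: v0=F3 v1=D4 (M6)
bar 5: v0=A3 v1=E4 (P5)
bar 6: v0=B3 v1=D4 (m3)
bar 7: v0=D4 v1=A4 (P5)
bar 8: v0=E4 v1=B4 (P5)
bar 9: v0=E3 v1=C4 (m6)
bar 10: v0=F3 v1=F4 (P8)
  R7 @ bar1.0: F4->G3 leap 10st
  R2 @ bar5.0: F3/D4 M6 -> A3/E4 P5 similar
  R4 @ bar6.2: B3/F4 TT untreated
  R2 @ bar7.0: B3/D4 m3 -> D4/A4 P5 similar
  R7 @ bar9.0: B4->C4 leap 11st
  R2 @ bar10.0: E3/G3 m3 -> F3/F4 P8 similar
  R7 @ bar10.0: G3->F4 leap 10st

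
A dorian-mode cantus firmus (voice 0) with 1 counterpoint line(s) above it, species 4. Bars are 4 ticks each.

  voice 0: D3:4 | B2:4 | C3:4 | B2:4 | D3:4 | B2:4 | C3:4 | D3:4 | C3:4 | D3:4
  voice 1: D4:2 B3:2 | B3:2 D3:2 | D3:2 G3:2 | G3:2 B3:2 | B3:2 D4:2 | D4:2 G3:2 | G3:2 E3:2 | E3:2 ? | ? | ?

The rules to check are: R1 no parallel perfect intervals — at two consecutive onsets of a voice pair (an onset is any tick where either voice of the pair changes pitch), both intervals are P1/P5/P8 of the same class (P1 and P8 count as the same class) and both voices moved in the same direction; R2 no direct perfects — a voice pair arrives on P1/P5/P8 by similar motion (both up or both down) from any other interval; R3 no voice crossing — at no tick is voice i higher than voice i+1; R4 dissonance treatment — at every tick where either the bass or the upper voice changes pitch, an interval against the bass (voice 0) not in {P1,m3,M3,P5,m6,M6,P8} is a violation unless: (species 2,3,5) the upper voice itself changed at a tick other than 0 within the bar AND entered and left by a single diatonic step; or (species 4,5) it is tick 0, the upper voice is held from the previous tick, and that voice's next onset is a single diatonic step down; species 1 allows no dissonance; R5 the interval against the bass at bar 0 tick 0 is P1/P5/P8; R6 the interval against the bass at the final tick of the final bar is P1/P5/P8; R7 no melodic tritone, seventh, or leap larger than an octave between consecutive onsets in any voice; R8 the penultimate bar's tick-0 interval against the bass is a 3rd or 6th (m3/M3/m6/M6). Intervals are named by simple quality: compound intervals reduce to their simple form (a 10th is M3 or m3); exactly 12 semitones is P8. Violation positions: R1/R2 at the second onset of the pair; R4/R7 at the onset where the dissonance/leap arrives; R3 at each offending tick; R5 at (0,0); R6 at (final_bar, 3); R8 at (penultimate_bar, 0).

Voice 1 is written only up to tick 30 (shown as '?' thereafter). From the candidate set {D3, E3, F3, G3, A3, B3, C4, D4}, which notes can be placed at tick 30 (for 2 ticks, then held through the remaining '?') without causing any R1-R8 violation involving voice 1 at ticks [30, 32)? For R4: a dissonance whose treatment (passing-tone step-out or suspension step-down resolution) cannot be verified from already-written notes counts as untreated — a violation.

D3: legal
E3: legal
F3: legal
G3: violates R4
A3: legal
B3: legal
C4: violates R4
D4: violates R7

{A3, B3, D3, E3, F3}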